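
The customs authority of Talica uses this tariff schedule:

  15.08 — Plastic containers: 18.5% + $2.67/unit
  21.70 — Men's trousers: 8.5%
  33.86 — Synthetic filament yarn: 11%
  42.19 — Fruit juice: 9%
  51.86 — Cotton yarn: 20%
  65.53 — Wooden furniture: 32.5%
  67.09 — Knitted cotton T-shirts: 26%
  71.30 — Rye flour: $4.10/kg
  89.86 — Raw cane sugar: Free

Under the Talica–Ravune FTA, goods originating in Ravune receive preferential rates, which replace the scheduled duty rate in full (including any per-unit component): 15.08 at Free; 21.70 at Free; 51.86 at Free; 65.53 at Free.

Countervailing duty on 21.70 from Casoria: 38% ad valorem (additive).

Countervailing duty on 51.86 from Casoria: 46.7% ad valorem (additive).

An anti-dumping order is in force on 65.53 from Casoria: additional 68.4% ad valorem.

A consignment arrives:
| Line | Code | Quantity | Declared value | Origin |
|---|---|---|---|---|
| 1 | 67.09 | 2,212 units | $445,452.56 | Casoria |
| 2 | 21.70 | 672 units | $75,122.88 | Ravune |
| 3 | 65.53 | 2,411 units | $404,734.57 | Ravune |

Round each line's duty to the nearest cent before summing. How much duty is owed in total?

Line 1 (67.09, Casoria, 2,212 units, $445,452.56):
Base rate for 67.09 is 26%.
Duty = $445,452.56 × 26% = $115,817.67.
Line 2 (21.70, Ravune, 672 units, $75,122.88):
Base rate for 21.70 is 8.5%.
Origin Ravune qualifies under the Talica–Ravune agreement and 21.70 is covered: preferential rate Free applies instead.
The additional-duty order on 21.70 targets Casoria, not Ravune; it does not apply.
Duty = $75,122.88 × 0% = $0.00.
Line 3 (65.53, Ravune, 2,411 units, $404,734.57):
Base rate for 65.53 is 32.5%.
Origin Ravune qualifies under the Talica–Ravune agreement and 65.53 is covered: preferential rate Free applies instead.
The additional-duty order on 65.53 targets Casoria, not Ravune; it does not apply.
Duty = $404,734.57 × 0% = $0.00.
Total = $115,817.67 + $0.00 + $0.00 = $115,817.67.

$115,817.67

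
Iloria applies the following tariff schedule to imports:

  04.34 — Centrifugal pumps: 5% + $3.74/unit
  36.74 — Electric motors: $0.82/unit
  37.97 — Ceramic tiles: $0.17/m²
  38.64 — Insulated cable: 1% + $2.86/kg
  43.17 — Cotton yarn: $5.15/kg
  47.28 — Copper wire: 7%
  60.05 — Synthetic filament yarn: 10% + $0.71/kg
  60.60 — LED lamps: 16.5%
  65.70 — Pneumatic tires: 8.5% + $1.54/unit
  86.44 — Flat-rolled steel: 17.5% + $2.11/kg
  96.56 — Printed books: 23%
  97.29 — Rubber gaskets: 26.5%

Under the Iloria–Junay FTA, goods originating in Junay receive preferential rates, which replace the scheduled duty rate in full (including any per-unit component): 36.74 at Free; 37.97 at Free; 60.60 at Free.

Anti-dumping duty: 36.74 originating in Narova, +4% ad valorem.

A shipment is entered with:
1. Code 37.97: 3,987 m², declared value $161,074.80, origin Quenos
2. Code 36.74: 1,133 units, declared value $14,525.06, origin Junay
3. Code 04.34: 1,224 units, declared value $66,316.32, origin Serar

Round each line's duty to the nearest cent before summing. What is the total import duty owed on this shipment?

$8,571.37

Line 1 (37.97, Quenos, 3,987 m², $161,074.80):
Base rate for 37.97 is $0.17/m².
37.97 has an FTA preferential rate, but origin Quenos is not Junay; base rate stands.
Duty = 3,987 × $0.17 = $677.79.
Line 2 (36.74, Junay, 1,133 units, $14,525.06):
Base rate for 36.74 is $0.82/unit.
Origin Junay qualifies under the Iloria–Junay agreement and 36.74 is covered: preferential rate Free applies instead.
The additional-duty order on 36.74 targets Narova, not Junay; it does not apply.
Duty = $14,525.06 × 0% = $0.00.
Line 3 (04.34, Serar, 1,224 units, $66,316.32):
Base rate for 04.34 is 5% + $3.74/unit.
Duty = $66,316.32 × 5% + 1,224 × $3.74 = $7,893.58.
Total = $677.79 + $0.00 + $7,893.58 = $8,571.37.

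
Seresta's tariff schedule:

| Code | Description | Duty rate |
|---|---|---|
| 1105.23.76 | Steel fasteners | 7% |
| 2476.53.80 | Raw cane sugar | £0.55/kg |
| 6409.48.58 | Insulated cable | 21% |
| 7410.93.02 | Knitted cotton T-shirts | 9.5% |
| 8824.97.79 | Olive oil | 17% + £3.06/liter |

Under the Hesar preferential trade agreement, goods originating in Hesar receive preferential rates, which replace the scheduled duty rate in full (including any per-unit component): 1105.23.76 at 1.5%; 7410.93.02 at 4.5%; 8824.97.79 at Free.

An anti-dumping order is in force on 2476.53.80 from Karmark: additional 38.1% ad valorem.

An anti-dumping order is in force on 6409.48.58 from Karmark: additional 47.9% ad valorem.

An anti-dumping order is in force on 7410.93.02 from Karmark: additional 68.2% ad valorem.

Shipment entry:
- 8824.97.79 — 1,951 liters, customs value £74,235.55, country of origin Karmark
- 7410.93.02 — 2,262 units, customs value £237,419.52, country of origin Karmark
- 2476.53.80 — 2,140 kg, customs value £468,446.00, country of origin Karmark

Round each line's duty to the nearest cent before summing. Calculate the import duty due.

£382,720.00

Line 1 (8824.97.79, Karmark, 1,951 liters, £74,235.55):
Base rate for 8824.97.79 is 17% + £3.06/liter.
8824.97.79 has an FTA preferential rate, but origin Karmark is not Hesar; base rate stands.
Duty = £74,235.55 × 17% + 1,951 × £3.06 = £18,590.10.
Line 2 (7410.93.02, Karmark, 2,262 units, £237,419.52):
Base rate for 7410.93.02 is 9.5%.
7410.93.02 has an FTA preferential rate, but origin Karmark is not Hesar; base rate stands.
Additional duty on 7410.93.02 from Karmark: +68.2%. Applied ad valorem rate: 9.5% + 68.2% = 77.7%.
Duty = £237,419.52 × 77.7% = £184,474.97.
Line 3 (2476.53.80, Karmark, 2,140 kg, £468,446.00):
Base rate for 2476.53.80 is £0.55/kg.
Additional duty on 2476.53.80 from Karmark: +38.1% ad valorem. Applied ad valorem rate = 38.1%.
Duty = £468,446.00 × 38.1% + 2,140 × £0.55 = £179,654.93.
Total = £18,590.10 + £184,474.97 + £179,654.93 = £382,720.00.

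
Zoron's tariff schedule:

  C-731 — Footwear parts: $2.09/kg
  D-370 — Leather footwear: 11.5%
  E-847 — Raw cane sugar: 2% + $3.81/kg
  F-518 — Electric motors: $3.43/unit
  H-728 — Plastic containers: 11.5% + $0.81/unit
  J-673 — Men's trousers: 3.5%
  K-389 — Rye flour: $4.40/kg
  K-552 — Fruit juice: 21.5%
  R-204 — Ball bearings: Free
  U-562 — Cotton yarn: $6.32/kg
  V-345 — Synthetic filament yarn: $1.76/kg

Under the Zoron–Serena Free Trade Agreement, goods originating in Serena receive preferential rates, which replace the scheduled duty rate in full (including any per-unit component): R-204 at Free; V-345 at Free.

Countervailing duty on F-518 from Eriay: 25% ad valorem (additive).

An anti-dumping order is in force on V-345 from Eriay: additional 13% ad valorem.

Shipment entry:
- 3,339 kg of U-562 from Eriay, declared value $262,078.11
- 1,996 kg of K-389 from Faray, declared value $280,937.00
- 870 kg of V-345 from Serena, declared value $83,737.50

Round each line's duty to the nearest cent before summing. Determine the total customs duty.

$29,884.88

Line 1 (U-562, Eriay, 3,339 kg, $262,078.11):
Base rate for U-562 is $6.32/kg.
Duty = 3,339 × $6.32 = $21,102.48.
Line 2 (K-389, Faray, 1,996 kg, $280,937.00):
Base rate for K-389 is $4.40/kg.
Duty = 1,996 × $4.40 = $8,782.40.
Line 3 (V-345, Serena, 870 kg, $83,737.50):
Base rate for V-345 is $1.76/kg.
Origin Serena qualifies under the Zoron–Serena agreement and V-345 is covered: preferential rate Free applies instead.
The additional-duty order on V-345 targets Eriay, not Serena; it does not apply.
Duty = $83,737.50 × 0% = $0.00.
Total = $21,102.48 + $8,782.40 + $0.00 = $29,884.88.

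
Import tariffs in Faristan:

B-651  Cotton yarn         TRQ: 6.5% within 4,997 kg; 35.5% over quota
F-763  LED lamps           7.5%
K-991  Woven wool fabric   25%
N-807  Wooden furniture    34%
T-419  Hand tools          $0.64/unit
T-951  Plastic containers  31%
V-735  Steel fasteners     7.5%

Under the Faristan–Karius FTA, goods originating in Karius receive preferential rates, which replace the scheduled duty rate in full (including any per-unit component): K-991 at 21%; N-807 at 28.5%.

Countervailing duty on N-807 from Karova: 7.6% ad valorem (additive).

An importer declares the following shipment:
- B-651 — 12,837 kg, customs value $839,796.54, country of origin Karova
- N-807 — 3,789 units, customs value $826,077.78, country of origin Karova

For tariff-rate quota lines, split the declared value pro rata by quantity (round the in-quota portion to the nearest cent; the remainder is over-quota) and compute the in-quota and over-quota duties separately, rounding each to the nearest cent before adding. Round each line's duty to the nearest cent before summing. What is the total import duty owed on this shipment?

$546,974.04

Line 1 (B-651, Karova, 12,837 kg, $839,796.54):
Code B-651 is under a tariff-rate quota (threshold 4,997 kg). In-quota: 4,997 kg at 6.5%; over-quota: 7,840 kg at 35.5%.
Pro-rata value split: in-quota = $839,796.54 × 4,997/12,837 = $326,903.74; over-quota = $839,796.54 − $326,903.74 = $512,892.80.
In-quota duty = $326,903.74 × 6.5% = $21,248.74. Over-quota duty = $512,892.80 × 35.5% = $182,076.94.
Line duty = $21,248.74 + $182,076.94 = $203,325.68.
Line 2 (N-807, Karova, 3,789 units, $826,077.78):
Base rate for N-807 is 34%.
N-807 has an FTA preferential rate, but origin Karova is not Karius; base rate stands.
Additional duty on N-807 from Karova: +7.6%. Applied ad valorem rate: 34% + 7.6% = 41.6%.
Duty = $826,077.78 × 41.6% = $343,648.36.
Total = $203,325.68 + $343,648.36 = $546,974.04.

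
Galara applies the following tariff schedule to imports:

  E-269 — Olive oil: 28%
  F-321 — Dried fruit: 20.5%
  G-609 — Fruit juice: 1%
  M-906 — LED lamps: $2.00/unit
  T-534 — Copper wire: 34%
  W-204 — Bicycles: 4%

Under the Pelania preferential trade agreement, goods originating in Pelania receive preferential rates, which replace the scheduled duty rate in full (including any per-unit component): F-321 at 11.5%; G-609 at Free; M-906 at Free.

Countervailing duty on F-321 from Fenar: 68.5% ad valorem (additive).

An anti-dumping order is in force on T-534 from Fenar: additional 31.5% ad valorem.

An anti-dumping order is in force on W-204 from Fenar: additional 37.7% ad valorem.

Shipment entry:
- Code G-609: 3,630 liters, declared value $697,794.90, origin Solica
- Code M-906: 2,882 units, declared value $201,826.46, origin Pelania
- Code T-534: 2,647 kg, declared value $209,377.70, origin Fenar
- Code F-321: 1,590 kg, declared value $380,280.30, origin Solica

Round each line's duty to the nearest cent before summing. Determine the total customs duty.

Line 1 (G-609, Solica, 3,630 liters, $697,794.90):
Base rate for G-609 is 1%.
G-609 has an FTA preferential rate, but origin Solica is not Pelania; base rate stands.
Duty = $697,794.90 × 1% = $6,977.95.
Line 2 (M-906, Pelania, 2,882 units, $201,826.46):
Base rate for M-906 is $2.00/unit.
Origin Pelania qualifies under the Galara–Pelania agreement and M-906 is covered: preferential rate Free applies instead.
Duty = $201,826.46 × 0% = $0.00.
Line 3 (T-534, Fenar, 2,647 kg, $209,377.70):
Base rate for T-534 is 34%.
Additional duty on T-534 from Fenar: +31.5%. Applied ad valorem rate: 34% + 31.5% = 65.5%.
Duty = $209,377.70 × 65.5% = $137,142.39.
Line 4 (F-321, Solica, 1,590 kg, $380,280.30):
Base rate for F-321 is 20.5%.
F-321 has an FTA preferential rate, but origin Solica is not Pelania; base rate stands.
The additional-duty order on F-321 targets Fenar, not Solica; it does not apply.
Duty = $380,280.30 × 20.5% = $77,957.46.
Total = $6,977.95 + $0.00 + $137,142.39 + $77,957.46 = $222,077.80.

$222,077.80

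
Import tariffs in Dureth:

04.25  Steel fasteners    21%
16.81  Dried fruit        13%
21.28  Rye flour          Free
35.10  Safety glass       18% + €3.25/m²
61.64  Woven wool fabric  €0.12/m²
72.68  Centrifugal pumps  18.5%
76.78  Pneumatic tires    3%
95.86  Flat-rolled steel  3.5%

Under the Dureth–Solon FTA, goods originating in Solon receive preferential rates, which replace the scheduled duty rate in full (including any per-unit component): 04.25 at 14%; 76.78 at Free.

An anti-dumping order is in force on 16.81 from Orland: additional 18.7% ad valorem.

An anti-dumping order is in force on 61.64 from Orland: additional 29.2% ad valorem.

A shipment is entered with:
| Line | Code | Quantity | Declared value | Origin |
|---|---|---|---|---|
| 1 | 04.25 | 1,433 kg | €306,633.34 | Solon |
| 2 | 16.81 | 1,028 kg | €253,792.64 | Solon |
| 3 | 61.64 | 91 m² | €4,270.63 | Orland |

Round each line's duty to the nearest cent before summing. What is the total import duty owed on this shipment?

€77,179.65

Line 1 (04.25, Solon, 1,433 kg, €306,633.34):
Base rate for 04.25 is 21%.
Origin Solon qualifies under the Dureth–Solon agreement and 04.25 is covered: preferential rate 14% applies instead.
Duty = €306,633.34 × 14% = €42,928.67.
Line 2 (16.81, Solon, 1,028 kg, €253,792.64):
Base rate for 16.81 is 13%.
Origin Solon is the FTA partner but 16.81 is not on the preference list; base rate stands.
The additional-duty order on 16.81 targets Orland, not Solon; it does not apply.
Duty = €253,792.64 × 13% = €32,993.04.
Line 3 (61.64, Orland, 91 m², €4,270.63):
Base rate for 61.64 is €0.12/m².
Additional duty on 61.64 from Orland: +29.2% ad valorem. Applied ad valorem rate = 29.2%.
Duty = €4,270.63 × 29.2% + 91 × €0.12 = €1,257.94.
Total = €42,928.67 + €32,993.04 + €1,257.94 = €77,179.65.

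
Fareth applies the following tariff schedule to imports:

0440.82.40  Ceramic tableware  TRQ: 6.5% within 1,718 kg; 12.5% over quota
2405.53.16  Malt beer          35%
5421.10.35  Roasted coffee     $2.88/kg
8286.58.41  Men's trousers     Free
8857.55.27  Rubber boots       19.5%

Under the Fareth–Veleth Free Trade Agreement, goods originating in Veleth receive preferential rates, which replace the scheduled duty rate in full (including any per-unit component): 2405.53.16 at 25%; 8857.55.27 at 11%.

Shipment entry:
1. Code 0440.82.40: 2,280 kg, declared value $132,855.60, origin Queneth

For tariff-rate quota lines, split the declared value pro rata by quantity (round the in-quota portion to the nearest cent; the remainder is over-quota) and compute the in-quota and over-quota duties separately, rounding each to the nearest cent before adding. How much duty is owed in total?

$10,600.48

Line 1 (0440.82.40, Queneth, 2,280 kg, $132,855.60):
Code 0440.82.40 is under a tariff-rate quota (threshold 1,718 kg). In-quota: 1,718 kg at 6.5%; over-quota: 562 kg at 12.5%.
Pro-rata value split: in-quota = $132,855.60 × 1,718/2,280 = $100,107.86; over-quota = $132,855.60 − $100,107.86 = $32,747.74.
In-quota duty = $100,107.86 × 6.5% = $6,507.01. Over-quota duty = $32,747.74 × 12.5% = $4,093.47.
Line duty = $6,507.01 + $4,093.47 = $10,600.48.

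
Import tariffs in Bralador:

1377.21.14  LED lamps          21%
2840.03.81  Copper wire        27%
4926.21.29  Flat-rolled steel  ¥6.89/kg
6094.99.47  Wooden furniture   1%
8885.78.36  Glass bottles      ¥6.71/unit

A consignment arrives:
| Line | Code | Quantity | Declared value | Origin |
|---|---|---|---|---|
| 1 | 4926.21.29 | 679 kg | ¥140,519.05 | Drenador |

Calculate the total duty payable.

¥4,678.31

Line 1 (4926.21.29, Drenador, 679 kg, ¥140,519.05):
Base rate for 4926.21.29 is ¥6.89/kg.
Duty = 679 × ¥6.89 = ¥4,678.31.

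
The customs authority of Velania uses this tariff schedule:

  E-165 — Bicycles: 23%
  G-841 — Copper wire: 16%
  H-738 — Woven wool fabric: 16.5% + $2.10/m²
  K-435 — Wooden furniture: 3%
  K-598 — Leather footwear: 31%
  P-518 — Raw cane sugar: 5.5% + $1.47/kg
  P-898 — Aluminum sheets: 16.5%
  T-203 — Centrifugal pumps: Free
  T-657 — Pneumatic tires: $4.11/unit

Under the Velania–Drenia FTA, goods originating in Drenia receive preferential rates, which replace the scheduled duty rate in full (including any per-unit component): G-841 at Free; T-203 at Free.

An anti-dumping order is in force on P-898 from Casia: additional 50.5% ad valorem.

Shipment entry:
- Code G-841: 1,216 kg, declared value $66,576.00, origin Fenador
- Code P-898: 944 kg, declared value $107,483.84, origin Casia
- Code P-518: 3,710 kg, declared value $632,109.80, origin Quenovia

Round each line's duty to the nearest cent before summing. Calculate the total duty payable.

Line 1 (G-841, Fenador, 1,216 kg, $66,576.00):
Base rate for G-841 is 16%.
G-841 has an FTA preferential rate, but origin Fenador is not Drenia; base rate stands.
Duty = $66,576.00 × 16% = $10,652.16.
Line 2 (P-898, Casia, 944 kg, $107,483.84):
Base rate for P-898 is 16.5%.
Additional duty on P-898 from Casia: +50.5%. Applied ad valorem rate: 16.5% + 50.5% = 67%.
Duty = $107,483.84 × 67% = $72,014.17.
Line 3 (P-518, Quenovia, 3,710 kg, $632,109.80):
Base rate for P-518 is 5.5% + $1.47/kg.
Duty = $632,109.80 × 5.5% + 3,710 × $1.47 = $40,219.74.
Total = $10,652.16 + $72,014.17 + $40,219.74 = $122,886.07.

$122,886.07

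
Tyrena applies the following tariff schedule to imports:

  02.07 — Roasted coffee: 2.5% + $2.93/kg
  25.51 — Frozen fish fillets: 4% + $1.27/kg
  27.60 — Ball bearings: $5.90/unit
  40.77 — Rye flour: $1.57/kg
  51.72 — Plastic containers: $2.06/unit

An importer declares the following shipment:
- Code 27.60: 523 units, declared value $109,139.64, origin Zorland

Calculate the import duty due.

Line 1 (27.60, Zorland, 523 units, $109,139.64):
Base rate for 27.60 is $5.90/unit.
Duty = 523 × $5.90 = $3,085.70.

$3,085.70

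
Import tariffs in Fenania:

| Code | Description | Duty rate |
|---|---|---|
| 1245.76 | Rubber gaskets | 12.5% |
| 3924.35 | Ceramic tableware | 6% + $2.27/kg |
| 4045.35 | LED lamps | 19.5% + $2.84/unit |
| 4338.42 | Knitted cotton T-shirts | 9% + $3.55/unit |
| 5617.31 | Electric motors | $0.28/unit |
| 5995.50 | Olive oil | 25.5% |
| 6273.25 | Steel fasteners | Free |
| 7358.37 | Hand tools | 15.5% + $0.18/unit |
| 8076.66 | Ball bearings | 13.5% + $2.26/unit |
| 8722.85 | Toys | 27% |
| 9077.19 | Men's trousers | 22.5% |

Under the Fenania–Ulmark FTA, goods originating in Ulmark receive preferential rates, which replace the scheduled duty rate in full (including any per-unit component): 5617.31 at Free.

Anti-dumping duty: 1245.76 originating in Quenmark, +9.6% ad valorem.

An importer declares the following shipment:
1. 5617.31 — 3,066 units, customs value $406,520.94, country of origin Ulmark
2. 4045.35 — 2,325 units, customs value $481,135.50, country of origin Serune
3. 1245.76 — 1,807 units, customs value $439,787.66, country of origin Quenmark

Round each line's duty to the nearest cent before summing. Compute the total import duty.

$197,617.49

Line 1 (5617.31, Ulmark, 3,066 units, $406,520.94):
Base rate for 5617.31 is $0.28/unit.
Origin Ulmark qualifies under the Fenania–Ulmark agreement and 5617.31 is covered: preferential rate Free applies instead.
Duty = $406,520.94 × 0% = $0.00.
Line 2 (4045.35, Serune, 2,325 units, $481,135.50):
Base rate for 4045.35 is 19.5% + $2.84/unit.
Duty = $481,135.50 × 19.5% + 2,325 × $2.84 = $100,424.42.
Line 3 (1245.76, Quenmark, 1,807 units, $439,787.66):
Base rate for 1245.76 is 12.5%.
Additional duty on 1245.76 from Quenmark: +9.6%. Applied ad valorem rate: 12.5% + 9.6% = 22.1%.
Duty = $439,787.66 × 22.1% = $97,193.07.
Total = $0.00 + $100,424.42 + $97,193.07 = $197,617.49.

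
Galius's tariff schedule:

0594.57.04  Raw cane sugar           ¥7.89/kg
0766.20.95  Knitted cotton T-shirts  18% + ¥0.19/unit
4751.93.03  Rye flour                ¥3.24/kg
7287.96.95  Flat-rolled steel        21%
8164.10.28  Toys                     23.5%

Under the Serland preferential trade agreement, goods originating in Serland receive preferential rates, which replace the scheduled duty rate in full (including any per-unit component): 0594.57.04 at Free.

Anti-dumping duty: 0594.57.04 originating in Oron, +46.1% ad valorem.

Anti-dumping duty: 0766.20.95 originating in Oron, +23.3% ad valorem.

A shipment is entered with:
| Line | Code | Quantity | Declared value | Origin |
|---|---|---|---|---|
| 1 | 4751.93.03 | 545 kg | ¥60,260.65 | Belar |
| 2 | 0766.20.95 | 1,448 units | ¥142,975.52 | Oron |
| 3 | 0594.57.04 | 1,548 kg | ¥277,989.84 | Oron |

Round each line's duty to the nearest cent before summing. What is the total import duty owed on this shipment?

¥201,456.85

Line 1 (4751.93.03, Belar, 545 kg, ¥60,260.65):
Base rate for 4751.93.03 is ¥3.24/kg.
Duty = 545 × ¥3.24 = ¥1,765.80.
Line 2 (0766.20.95, Oron, 1,448 units, ¥142,975.52):
Base rate for 0766.20.95 is 18% + ¥0.19/unit.
Additional duty on 0766.20.95 from Oron: +23.3%. Applied ad valorem rate: 18% + 23.3% = 41.3%.
Duty = ¥142,975.52 × 41.3% + 1,448 × ¥0.19 = ¥59,324.01.
Line 3 (0594.57.04, Oron, 1,548 kg, ¥277,989.84):
Base rate for 0594.57.04 is ¥7.89/kg.
0594.57.04 has an FTA preferential rate, but origin Oron is not Serland; base rate stands.
Additional duty on 0594.57.04 from Oron: +46.1% ad valorem. Applied ad valorem rate = 46.1%.
Duty = ¥277,989.84 × 46.1% + 1,548 × ¥7.89 = ¥140,367.04.
Total = ¥1,765.80 + ¥59,324.01 + ¥140,367.04 = ¥201,456.85.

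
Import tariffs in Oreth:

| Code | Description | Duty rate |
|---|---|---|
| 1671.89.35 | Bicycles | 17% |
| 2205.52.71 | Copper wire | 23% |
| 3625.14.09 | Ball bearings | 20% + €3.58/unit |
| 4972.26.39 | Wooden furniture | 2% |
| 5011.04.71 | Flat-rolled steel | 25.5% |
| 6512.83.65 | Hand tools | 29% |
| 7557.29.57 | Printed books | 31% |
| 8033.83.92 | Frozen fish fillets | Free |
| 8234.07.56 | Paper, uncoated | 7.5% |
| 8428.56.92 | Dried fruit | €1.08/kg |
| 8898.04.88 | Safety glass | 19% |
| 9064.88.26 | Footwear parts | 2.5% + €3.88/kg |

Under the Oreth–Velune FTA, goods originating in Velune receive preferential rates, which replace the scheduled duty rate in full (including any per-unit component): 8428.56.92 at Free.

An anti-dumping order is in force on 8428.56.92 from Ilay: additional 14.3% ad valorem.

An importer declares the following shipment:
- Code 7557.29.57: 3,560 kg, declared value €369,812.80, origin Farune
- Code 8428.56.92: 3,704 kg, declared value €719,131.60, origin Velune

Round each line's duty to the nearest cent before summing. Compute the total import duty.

Line 1 (7557.29.57, Farune, 3,560 kg, €369,812.80):
Base rate for 7557.29.57 is 31%.
Duty = €369,812.80 × 31% = €114,641.97.
Line 2 (8428.56.92, Velune, 3,704 kg, €719,131.60):
Base rate for 8428.56.92 is €1.08/kg.
Origin Velune qualifies under the Oreth–Velune agreement and 8428.56.92 is covered: preferential rate Free applies instead.
The additional-duty order on 8428.56.92 targets Ilay, not Velune; it does not apply.
Duty = €719,131.60 × 0% = €0.00.
Total = €114,641.97 + €0.00 = €114,641.97.

€114,641.97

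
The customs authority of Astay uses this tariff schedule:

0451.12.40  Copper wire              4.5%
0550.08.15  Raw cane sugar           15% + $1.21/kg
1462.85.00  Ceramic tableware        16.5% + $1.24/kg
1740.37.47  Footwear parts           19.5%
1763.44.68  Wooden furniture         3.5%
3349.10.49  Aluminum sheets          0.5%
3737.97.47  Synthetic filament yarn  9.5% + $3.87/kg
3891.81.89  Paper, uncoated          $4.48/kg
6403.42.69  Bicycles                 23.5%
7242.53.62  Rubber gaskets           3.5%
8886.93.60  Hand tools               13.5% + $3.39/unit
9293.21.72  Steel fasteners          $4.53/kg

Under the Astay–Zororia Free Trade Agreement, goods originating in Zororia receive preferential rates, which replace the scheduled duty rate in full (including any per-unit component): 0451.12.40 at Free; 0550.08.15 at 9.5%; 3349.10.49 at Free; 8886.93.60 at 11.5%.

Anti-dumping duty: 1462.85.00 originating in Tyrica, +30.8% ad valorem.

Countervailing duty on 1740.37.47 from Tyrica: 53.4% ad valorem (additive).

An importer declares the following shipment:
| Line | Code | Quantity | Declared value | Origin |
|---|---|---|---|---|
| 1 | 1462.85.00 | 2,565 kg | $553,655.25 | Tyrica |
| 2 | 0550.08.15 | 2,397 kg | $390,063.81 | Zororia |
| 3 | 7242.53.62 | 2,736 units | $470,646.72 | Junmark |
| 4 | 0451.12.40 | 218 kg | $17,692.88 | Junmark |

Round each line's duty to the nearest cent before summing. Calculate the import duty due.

Line 1 (1462.85.00, Tyrica, 2,565 kg, $553,655.25):
Base rate for 1462.85.00 is 16.5% + $1.24/kg.
Additional duty on 1462.85.00 from Tyrica: +30.8%. Applied ad valorem rate: 16.5% + 30.8% = 47.3%.
Duty = $553,655.25 × 47.3% + 2,565 × $1.24 = $265,059.53.
Line 2 (0550.08.15, Zororia, 2,397 kg, $390,063.81):
Base rate for 0550.08.15 is 15% + $1.21/kg.
Origin Zororia qualifies under the Astay–Zororia agreement and 0550.08.15 is covered: preferential rate 9.5% applies instead.
Duty = $390,063.81 × 9.5% = $37,056.06.
Line 3 (7242.53.62, Junmark, 2,736 units, $470,646.72):
Base rate for 7242.53.62 is 3.5%.
Duty = $470,646.72 × 3.5% = $16,472.64.
Line 4 (0451.12.40, Junmark, 218 kg, $17,692.88):
Base rate for 0451.12.40 is 4.5%.
0451.12.40 has an FTA preferential rate, but origin Junmark is not Zororia; base rate stands.
Duty = $17,692.88 × 4.5% = $796.18.
Total = $265,059.53 + $37,056.06 + $16,472.64 + $796.18 = $319,384.41.

$319,384.41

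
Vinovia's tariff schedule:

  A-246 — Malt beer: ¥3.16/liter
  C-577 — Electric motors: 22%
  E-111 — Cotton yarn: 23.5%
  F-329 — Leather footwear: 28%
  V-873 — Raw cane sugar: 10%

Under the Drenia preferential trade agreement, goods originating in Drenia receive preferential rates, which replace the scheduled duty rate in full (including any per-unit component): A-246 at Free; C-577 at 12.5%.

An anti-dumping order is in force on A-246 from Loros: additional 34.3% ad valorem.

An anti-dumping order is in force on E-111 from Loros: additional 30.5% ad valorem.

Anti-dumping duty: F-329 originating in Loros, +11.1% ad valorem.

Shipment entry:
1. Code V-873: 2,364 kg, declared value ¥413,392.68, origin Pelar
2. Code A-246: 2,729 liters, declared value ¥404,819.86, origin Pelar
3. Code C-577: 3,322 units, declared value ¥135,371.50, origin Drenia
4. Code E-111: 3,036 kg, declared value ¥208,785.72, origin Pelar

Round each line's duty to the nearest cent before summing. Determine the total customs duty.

Line 1 (V-873, Pelar, 2,364 kg, ¥413,392.68):
Base rate for V-873 is 10%.
Duty = ¥413,392.68 × 10% = ¥41,339.27.
Line 2 (A-246, Pelar, 2,729 liters, ¥404,819.86):
Base rate for A-246 is ¥3.16/liter.
A-246 has an FTA preferential rate, but origin Pelar is not Drenia; base rate stands.
The additional-duty order on A-246 targets Loros, not Pelar; it does not apply.
Duty = 2,729 × ¥3.16 = ¥8,623.64.
Line 3 (C-577, Drenia, 3,322 units, ¥135,371.50):
Base rate for C-577 is 22%.
Origin Drenia qualifies under the Vinovia–Drenia agreement and C-577 is covered: preferential rate 12.5% applies instead.
Duty = ¥135,371.50 × 12.5% = ¥16,921.44.
Line 4 (E-111, Pelar, 3,036 kg, ¥208,785.72):
Base rate for E-111 is 23.5%.
The additional-duty order on E-111 targets Loros, not Pelar; it does not apply.
Duty = ¥208,785.72 × 23.5% = ¥49,064.64.
Total = ¥41,339.27 + ¥8,623.64 + ¥16,921.44 + ¥49,064.64 = ¥115,948.99.

¥115,948.99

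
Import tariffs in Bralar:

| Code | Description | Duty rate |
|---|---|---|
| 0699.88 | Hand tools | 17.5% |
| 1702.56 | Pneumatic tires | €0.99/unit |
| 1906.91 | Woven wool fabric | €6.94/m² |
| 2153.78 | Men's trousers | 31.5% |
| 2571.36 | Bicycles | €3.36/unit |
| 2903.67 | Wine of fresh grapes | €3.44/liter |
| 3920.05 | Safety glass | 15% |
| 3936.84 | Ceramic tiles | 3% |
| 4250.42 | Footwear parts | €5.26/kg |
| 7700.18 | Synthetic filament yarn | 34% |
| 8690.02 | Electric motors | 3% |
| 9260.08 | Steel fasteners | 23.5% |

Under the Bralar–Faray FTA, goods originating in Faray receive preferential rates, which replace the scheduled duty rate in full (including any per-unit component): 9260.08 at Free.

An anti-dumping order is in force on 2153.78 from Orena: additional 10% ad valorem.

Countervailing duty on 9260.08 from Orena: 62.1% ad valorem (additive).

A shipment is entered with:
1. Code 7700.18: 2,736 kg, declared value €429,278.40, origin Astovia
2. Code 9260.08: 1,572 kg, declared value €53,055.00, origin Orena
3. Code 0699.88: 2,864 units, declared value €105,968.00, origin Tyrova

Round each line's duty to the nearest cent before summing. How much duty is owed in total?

Line 1 (7700.18, Astovia, 2,736 kg, €429,278.40):
Base rate for 7700.18 is 34%.
Duty = €429,278.40 × 34% = €145,954.66.
Line 2 (9260.08, Orena, 1,572 kg, €53,055.00):
Base rate for 9260.08 is 23.5%.
9260.08 has an FTA preferential rate, but origin Orena is not Faray; base rate stands.
Additional duty on 9260.08 from Orena: +62.1%. Applied ad valorem rate: 23.5% + 62.1% = 85.6%.
Duty = €53,055.00 × 85.6% = €45,415.08.
Line 3 (0699.88, Tyrova, 2,864 units, €105,968.00):
Base rate for 0699.88 is 17.5%.
Duty = €105,968.00 × 17.5% = €18,544.40.
Total = €145,954.66 + €45,415.08 + €18,544.40 = €209,914.14.

€209,914.14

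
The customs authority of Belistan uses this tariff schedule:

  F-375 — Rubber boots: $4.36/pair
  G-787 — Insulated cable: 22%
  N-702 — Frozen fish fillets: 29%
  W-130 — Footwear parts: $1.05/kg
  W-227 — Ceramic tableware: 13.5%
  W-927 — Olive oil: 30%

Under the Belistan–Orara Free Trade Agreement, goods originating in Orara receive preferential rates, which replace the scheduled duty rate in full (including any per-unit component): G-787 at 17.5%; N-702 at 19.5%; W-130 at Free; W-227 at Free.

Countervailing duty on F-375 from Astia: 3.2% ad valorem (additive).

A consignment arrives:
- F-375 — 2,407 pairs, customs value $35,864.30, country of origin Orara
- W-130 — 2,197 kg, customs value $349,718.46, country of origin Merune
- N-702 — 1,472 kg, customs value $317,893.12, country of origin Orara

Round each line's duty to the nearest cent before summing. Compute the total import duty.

$74,790.53

Line 1 (F-375, Orara, 2,407 pairs, $35,864.30):
Base rate for F-375 is $4.36/pair.
Origin Orara is the FTA partner but F-375 is not on the preference list; base rate stands.
The additional-duty order on F-375 targets Astia, not Orara; it does not apply.
Duty = 2,407 × $4.36 = $10,494.52.
Line 2 (W-130, Merune, 2,197 kg, $349,718.46):
Base rate for W-130 is $1.05/kg.
W-130 has an FTA preferential rate, but origin Merune is not Orara; base rate stands.
Duty = 2,197 × $1.05 = $2,306.85.
Line 3 (N-702, Orara, 1,472 kg, $317,893.12):
Base rate for N-702 is 29%.
Origin Orara qualifies under the Belistan–Orara agreement and N-702 is covered: preferential rate 19.5% applies instead.
Duty = $317,893.12 × 19.5% = $61,989.16.
Total = $10,494.52 + $2,306.85 + $61,989.16 = $74,790.53.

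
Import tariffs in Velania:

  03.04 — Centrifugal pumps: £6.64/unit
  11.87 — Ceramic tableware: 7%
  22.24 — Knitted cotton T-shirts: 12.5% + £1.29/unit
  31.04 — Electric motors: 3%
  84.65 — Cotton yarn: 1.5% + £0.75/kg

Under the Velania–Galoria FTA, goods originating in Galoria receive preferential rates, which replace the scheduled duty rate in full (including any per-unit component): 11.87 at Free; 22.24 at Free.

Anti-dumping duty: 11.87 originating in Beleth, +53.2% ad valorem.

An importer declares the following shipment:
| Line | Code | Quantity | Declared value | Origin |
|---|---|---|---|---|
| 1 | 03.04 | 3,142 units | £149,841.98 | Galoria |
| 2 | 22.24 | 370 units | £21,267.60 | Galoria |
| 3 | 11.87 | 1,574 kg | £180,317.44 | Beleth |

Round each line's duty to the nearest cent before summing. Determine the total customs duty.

Line 1 (03.04, Galoria, 3,142 units, £149,841.98):
Base rate for 03.04 is £6.64/unit.
Origin Galoria is the FTA partner but 03.04 is not on the preference list; base rate stands.
Duty = 3,142 × £6.64 = £20,862.88.
Line 2 (22.24, Galoria, 370 units, £21,267.60):
Base rate for 22.24 is 12.5% + £1.29/unit.
Origin Galoria qualifies under the Velania–Galoria agreement and 22.24 is covered: preferential rate Free applies instead.
Duty = £21,267.60 × 0% = £0.00.
Line 3 (11.87, Beleth, 1,574 kg, £180,317.44):
Base rate for 11.87 is 7%.
11.87 has an FTA preferential rate, but origin Beleth is not Galoria; base rate stands.
Additional duty on 11.87 from Beleth: +53.2%. Applied ad valorem rate: 7% + 53.2% = 60.2%.
Duty = £180,317.44 × 60.2% = £108,551.10.
Total = £20,862.88 + £0.00 + £108,551.10 = £129,413.98.

£129,413.98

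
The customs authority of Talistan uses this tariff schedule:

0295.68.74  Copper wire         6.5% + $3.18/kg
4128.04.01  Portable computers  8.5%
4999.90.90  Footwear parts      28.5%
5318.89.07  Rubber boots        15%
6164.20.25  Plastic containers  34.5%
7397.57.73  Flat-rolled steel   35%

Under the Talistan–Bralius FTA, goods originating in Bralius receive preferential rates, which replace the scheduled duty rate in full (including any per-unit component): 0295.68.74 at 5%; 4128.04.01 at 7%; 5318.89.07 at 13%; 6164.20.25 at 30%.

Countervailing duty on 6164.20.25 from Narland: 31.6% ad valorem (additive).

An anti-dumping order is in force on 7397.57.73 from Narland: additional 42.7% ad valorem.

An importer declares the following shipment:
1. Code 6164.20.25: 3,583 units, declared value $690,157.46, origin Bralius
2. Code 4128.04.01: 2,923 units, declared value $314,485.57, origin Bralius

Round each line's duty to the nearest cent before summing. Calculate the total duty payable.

$229,061.23

Line 1 (6164.20.25, Bralius, 3,583 units, $690,157.46):
Base rate for 6164.20.25 is 34.5%.
Origin Bralius qualifies under the Talistan–Bralius agreement and 6164.20.25 is covered: preferential rate 30% applies instead.
The additional-duty order on 6164.20.25 targets Narland, not Bralius; it does not apply.
Duty = $690,157.46 × 30% = $207,047.24.
Line 2 (4128.04.01, Bralius, 2,923 units, $314,485.57):
Base rate for 4128.04.01 is 8.5%.
Origin Bralius qualifies under the Talistan–Bralius agreement and 4128.04.01 is covered: preferential rate 7% applies instead.
Duty = $314,485.57 × 7% = $22,013.99.
Total = $207,047.24 + $22,013.99 = $229,061.23.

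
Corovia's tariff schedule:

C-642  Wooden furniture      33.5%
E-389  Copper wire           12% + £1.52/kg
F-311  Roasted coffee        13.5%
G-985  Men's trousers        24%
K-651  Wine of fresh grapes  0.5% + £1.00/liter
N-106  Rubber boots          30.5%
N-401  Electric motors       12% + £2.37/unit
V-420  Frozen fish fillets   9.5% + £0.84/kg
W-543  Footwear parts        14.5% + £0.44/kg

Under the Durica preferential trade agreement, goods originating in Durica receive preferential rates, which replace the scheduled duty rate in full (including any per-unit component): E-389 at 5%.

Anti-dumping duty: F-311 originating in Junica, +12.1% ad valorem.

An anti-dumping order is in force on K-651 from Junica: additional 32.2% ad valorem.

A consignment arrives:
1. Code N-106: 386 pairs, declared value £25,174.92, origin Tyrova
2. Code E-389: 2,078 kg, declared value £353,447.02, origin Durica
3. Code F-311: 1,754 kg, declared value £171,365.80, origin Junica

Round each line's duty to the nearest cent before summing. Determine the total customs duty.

£69,220.34

Line 1 (N-106, Tyrova, 386 pairs, £25,174.92):
Base rate for N-106 is 30.5%.
Duty = £25,174.92 × 30.5% = £7,678.35.
Line 2 (E-389, Durica, 2,078 kg, £353,447.02):
Base rate for E-389 is 12% + £1.52/kg.
Origin Durica qualifies under the Corovia–Durica agreement and E-389 is covered: preferential rate 5% applies instead.
Duty = £353,447.02 × 5% = £17,672.35.
Line 3 (F-311, Junica, 1,754 kg, £171,365.80):
Base rate for F-311 is 13.5%.
Additional duty on F-311 from Junica: +12.1%. Applied ad valorem rate: 13.5% + 12.1% = 25.6%.
Duty = £171,365.80 × 25.6% = £43,869.64.
Total = £7,678.35 + £17,672.35 + £43,869.64 = £69,220.34.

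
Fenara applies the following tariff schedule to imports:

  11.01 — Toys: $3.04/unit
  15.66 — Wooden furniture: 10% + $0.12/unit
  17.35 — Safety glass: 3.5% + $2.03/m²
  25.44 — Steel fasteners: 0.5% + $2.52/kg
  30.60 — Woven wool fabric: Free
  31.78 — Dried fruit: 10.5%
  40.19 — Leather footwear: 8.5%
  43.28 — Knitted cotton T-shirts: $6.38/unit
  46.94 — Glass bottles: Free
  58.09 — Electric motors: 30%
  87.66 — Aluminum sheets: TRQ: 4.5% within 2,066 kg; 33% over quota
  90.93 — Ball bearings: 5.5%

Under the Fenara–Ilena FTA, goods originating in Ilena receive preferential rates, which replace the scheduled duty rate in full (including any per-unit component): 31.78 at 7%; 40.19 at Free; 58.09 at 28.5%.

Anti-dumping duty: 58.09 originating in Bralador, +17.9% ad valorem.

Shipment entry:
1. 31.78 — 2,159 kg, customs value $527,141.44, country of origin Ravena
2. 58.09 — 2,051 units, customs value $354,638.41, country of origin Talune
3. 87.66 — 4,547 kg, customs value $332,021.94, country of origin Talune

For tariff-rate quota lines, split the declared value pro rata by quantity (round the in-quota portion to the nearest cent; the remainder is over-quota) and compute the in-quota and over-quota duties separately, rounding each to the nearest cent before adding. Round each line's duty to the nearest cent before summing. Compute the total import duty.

Line 1 (31.78, Ravena, 2,159 kg, $527,141.44):
Base rate for 31.78 is 10.5%.
31.78 has an FTA preferential rate, but origin Ravena is not Ilena; base rate stands.
Duty = $527,141.44 × 10.5% = $55,349.85.
Line 2 (58.09, Talune, 2,051 units, $354,638.41):
Base rate for 58.09 is 30%.
58.09 has an FTA preferential rate, but origin Talune is not Ilena; base rate stands.
The additional-duty order on 58.09 targets Bralador, not Talune; it does not apply.
Duty = $354,638.41 × 30% = $106,391.52.
Line 3 (87.66, Talune, 4,547 kg, $332,021.94):
Code 87.66 is under a tariff-rate quota (threshold 2,066 kg). In-quota: 2,066 kg at 4.5%; over-quota: 2,481 kg at 33%.
Pro-rata value split: in-quota = $332,021.94 × 2,066/4,547 = $150,859.32; over-quota = $332,021.94 − $150,859.32 = $181,162.62.
In-quota duty = $150,859.32 × 4.5% = $6,788.67. Over-quota duty = $181,162.62 × 33% = $59,783.66.
Line duty = $6,788.67 + $59,783.66 = $66,572.33.
Total = $55,349.85 + $106,391.52 + $66,572.33 = $228,313.70.

$228,313.70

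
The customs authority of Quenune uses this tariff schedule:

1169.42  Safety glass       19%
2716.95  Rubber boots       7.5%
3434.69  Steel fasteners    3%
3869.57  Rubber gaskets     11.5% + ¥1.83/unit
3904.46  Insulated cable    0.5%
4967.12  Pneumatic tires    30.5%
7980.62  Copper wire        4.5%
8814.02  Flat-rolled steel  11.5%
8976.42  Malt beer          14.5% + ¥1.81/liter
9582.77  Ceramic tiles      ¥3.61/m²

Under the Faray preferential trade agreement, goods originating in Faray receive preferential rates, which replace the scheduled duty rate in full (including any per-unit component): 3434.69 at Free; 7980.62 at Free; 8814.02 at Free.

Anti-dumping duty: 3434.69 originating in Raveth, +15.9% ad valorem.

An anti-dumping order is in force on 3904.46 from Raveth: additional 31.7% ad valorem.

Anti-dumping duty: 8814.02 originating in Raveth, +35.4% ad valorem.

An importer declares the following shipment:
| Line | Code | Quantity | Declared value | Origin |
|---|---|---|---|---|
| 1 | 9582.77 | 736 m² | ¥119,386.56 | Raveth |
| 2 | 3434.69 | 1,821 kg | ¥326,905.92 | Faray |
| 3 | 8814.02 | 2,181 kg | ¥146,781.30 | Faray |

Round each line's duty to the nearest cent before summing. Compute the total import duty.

¥2,656.96

Line 1 (9582.77, Raveth, 736 m², ¥119,386.56):
Base rate for 9582.77 is ¥3.61/m².
Duty = 736 × ¥3.61 = ¥2,656.96.
Line 2 (3434.69, Faray, 1,821 kg, ¥326,905.92):
Base rate for 3434.69 is 3%.
Origin Faray qualifies under the Quenune–Faray agreement and 3434.69 is covered: preferential rate Free applies instead.
The additional-duty order on 3434.69 targets Raveth, not Faray; it does not apply.
Duty = ¥326,905.92 × 0% = ¥0.00.
Line 3 (8814.02, Faray, 2,181 kg, ¥146,781.30):
Base rate for 8814.02 is 11.5%.
Origin Faray qualifies under the Quenune–Faray agreement and 8814.02 is covered: preferential rate Free applies instead.
The additional-duty order on 8814.02 targets Raveth, not Faray; it does not apply.
Duty = ¥146,781.30 × 0% = ¥0.00.
Total = ¥2,656.96 + ¥0.00 + ¥0.00 = ¥2,656.96.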